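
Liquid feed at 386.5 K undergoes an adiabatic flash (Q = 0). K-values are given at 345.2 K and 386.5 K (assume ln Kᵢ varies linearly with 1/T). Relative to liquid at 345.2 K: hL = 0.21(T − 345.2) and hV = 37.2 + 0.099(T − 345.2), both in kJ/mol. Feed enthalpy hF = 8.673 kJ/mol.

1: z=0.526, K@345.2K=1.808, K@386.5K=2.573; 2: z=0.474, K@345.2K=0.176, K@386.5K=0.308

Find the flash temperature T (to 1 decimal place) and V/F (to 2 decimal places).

Adiabatic flash: solve Rachford–Rice at each trial T, then check hF = ψ·hV(T) + (1−ψ)·hL(T).
  T = 345.2 K: K = (1.808, 0.176), RR gives ψ = 0.052, H_out = 1.924 kJ/mol
  T = 386.5 K: K = (2.573, 0.308), RR gives ψ = 0.459, H_out = 23.636 kJ/mol
  T = 365.9 K: K = (2.179, 0.237), RR gives ψ = 0.287, H_out = 14.371 kJ/mol
  T = 355.5 K: K = (1.990, 0.205), RR gives ψ = 0.182, H_out = 8.743 kJ/mol
  T = 350.4 K: K = (1.899, 0.190), RR gives ψ = 0.122, H_out = 5.567 kJ/mol
  T = 352.9 K: K = (1.943, 0.197), RR gives ψ = 0.153, H_out = 7.166 kJ/mol
  T = 354.2 K: K = (1.966, 0.201), RR gives ψ = 0.168, H_out = 7.965 kJ/mol
Linear interpolation between T = 354.2 (H_out = 7.965) and T = 355.5 (H_out = 8.743) on hF = 8.673 gives T ≈ 355.4 K, at which ψ = 0.18.

T = 355.4 K, V/F = 0.18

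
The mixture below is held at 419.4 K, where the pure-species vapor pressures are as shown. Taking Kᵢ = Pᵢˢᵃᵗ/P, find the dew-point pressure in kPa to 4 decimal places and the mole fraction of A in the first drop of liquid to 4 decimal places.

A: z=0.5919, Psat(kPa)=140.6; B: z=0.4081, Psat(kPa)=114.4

Pdew = 128.5823 kPa, x_A = 0.5413

At the dew point ψ → 1, so Σzᵢ/Kᵢ = 1 with Kᵢ = Pᵢˢᵃᵗ/P ⇒ 1/P = Σzᵢ/Pᵢˢᵃᵗ.
1/P = 0.5919/140.6 + 0.4081/114.4 = 0.0077771 ⇒ P = 128.5823 kPa
xᵢ = zᵢP/Pᵢˢᵃᵗ ⇒ x_A = 0.5919·128.5823/140.6 = 0.5413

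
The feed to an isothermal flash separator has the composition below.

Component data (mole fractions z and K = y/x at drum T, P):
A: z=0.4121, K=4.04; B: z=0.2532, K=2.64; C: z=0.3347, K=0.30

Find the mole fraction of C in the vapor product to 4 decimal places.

y_C = 0.2316

Material balance + equilibrium reduce to Σ zᵢ(Kᵢ−1)/(1+V/F(Kᵢ−1)) = 0.
g(0) = ΣzᵢKᵢ − 1 = 1.4337 and g(1) = 1 − Σzᵢ/Kᵢ = -0.3136, so a root lies in (0, 1).
Iterate (Newton) starting at V/F = 0.5:
  V/F = 0.5000: g = 0.36485, g' = -1.1935 → V/F = 0.8057
  V/F = 0.8057: g = 0.00473, g' = -1.3092 → V/F = 0.8093
Converged at V/F = 0.8093.
Compositions from xᵢ = zᵢ/(1+V/F(Kᵢ−1)), yᵢ = Kᵢxᵢ:
  A: x = 0.1191, y = 0.4811
  B: x = 0.1088, y = 0.2872
  C: x = 0.7721, y = 0.2316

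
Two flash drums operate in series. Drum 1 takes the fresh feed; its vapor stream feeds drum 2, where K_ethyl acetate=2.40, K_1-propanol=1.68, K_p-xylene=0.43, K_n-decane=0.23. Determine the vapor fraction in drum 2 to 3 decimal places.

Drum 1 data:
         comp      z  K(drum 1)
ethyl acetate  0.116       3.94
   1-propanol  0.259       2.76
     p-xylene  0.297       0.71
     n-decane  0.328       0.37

V/F (drum 2) = 0.416

Drum 1:
Rachford–Rice: g(ψ₁) = Σ zᵢ(Kᵢ−1)/(1+ψ₁(Kᵢ−1)) = 0.
Feasibility: ΣzᵢKᵢ = 1.504, Σzᵢ/Kᵢ = 1.428 — both > 1, two phases present.
Iterate (Newton) starting at ψ₁ = 0.5:
  ψ₁ = 0.500: g = -0.0219, g' = -0.703 → ψ₁ = 0.469
Converged at ψ₁ = 0.469.
Drum-1 compositions:
  ethyl acetate: x = 0.049, y = 0.192
  1-propanol: x = 0.142, y = 0.392
  p-xylene: x = 0.344, y = 0.244
  n-decane: x = 0.466, y = 0.172
Drum-2 feed = drum-1 vapor: z₂ = (0.1921, 0.3916, 0.2441, 0.1723).
Drum 2:
Rachford–Rice: g(ψ₂) = Σ zᵢ(Kᵢ−1)/(1+ψ₂(Kᵢ−1)) = 0.
g(0) = ΣzᵢKᵢ − 1 = 0.263 and g(1) = 1 − Σzᵢ/Kᵢ = -0.630, so a root lies in (0, 1).
Newton–Raphson from ψ₂ = 0.5:
  ψ₂ = 0.500: g = -0.0534, g' = -0.656 → ψ₂ = 0.419
  ψ₂ = 0.419: g = -0.0017, g' = -0.619 → ψ₂ = 0.416
Converged at ψ₂ = 0.416.
  ethyl acetate: x = 0.121, y = 0.291
  1-propanol: x = 0.305, y = 0.513
  p-xylene: x = 0.320, y = 0.138
  n-decane: x = 0.253, y = 0.058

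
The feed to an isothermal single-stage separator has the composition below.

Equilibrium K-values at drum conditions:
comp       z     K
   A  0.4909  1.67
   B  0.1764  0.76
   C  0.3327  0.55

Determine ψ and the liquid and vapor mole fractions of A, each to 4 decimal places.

ψ = 0.5204, x_A = 0.3640, y_A = 0.6079

Material balance + equilibrium reduce to Σ zᵢ(Kᵢ−1)/(1+ψ(Kᵢ−1)) = 0.
Check two-phase: ΣzᵢKᵢ = 1.1369 > 1 and Σzᵢ/Kᵢ = 1.1310 > 1, so g(0) = 0.1369 > 0 and g(1) = -0.1310 < 0.
Newton–Raphson from ψ = 0.41:
  ψ = 0.4100: g = 0.02748, g' = -0.2494 → ψ = 0.5202
  ψ = 0.5202: g = 0.00005, g' = -0.2493 → ψ = 0.5204
Converged at ψ = 0.5204.
Compositions from xᵢ = zᵢ/(1+ψ(Kᵢ−1)), yᵢ = Kᵢxᵢ:
  A: x = 0.3640, y = 0.6079
  B: x = 0.2016, y = 0.1532
  C: x = 0.4344, y = 0.2389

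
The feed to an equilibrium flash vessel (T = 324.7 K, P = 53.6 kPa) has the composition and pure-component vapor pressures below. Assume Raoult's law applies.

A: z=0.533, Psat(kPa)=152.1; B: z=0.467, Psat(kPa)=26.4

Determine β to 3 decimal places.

β = 0.796

Raoult's law: Kᵢ = Pᵢˢᵃᵗ/P = Pᵢˢᵃᵗ/53.6.
  K_A = 152.1/53.6 = 2.83769, K_B = 26.4/53.6 = 0.49254
Let β = V/F and solve Σ zᵢ(Kᵢ−1)/(1+β(Kᵢ−1)) = 0.
Check two-phase: ΣzᵢKᵢ = 1.743 > 1 and Σzᵢ/Kᵢ = 1.136 > 1, so g(0) = 0.743 > 0 and g(1) = -0.136 < 0.
Binary case is linear: z₁(K₁−1)(1+β(K₂−1)) + z₂(K₂−1)(1+β(K₁−1)) = 0
⇒ β = [z₁(K₁−1)+z₂(K₂−1)] / [−(K₁−1)(K₂−1)] = 0.7425/0.9326 = 0.796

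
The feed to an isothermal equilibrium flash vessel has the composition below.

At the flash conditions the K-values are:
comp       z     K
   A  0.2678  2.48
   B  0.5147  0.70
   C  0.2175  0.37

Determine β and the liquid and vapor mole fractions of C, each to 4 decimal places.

Rachford–Rice: g(β) = Σ zᵢ(Kᵢ−1)/(1+β(Kᵢ−1)) = 0.
g(0) = ΣzᵢKᵢ − 1 = 0.1049 and g(1) = 1 − Σzᵢ/Kᵢ = -0.4311, so a root lies in (0, 1).
Newton iteration, β⁰ = 0.34:
  β = 0.3400: g = -0.08266, g' = -0.4568 → β = 0.1591
  β = 0.1591: g = 0.00638, g' = -0.5420 → β = 0.1708
  β = 0.1708: g = 0.00005, g' = -0.5336 → β = 0.1709
Converged at β = 0.1709.
Compositions from xᵢ = zᵢ/(1+β(Kᵢ−1)), yᵢ = Kᵢxᵢ:
  A: x = 0.2137, y = 0.5300
  B: x = 0.5425, y = 0.3798
  C: x = 0.2437, y = 0.0902

β = 0.1709, x_C = 0.2437, y_C = 0.0902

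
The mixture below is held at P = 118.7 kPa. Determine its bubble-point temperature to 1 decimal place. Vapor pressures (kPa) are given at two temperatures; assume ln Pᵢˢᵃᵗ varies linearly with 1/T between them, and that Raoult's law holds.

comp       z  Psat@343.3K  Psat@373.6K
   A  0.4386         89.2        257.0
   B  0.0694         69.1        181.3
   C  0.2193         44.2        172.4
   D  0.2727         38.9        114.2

Bubble-point temperature: ΣzᵢPᵢˢᵃᵗ(T) = P. Interpolate ln Pᵢˢᵃᵗ = aᵢ + bᵢ/T.
  T = 343.3 K: ΣzᵢPᵢˢᵃᵗ = 64.22 kPa
  T = 373.6 K: ΣzᵢPᵢˢᵃᵗ = 194.25 kPa
  T = 358.5 K: ΣzᵢPᵢˢᵃᵗ = 114.34 kPa
  T = 366.1 K: ΣzᵢPᵢˢᵃᵗ = 150.05 kPa
  T = 362.3 K: ΣzᵢPᵢˢᵃᵗ = 131.16 kPa
  T = 360.4 K: ΣzᵢPᵢˢᵃᵗ = 122.50 kPa
Interpolating between 358.5 K and 360.4 K gives T ≈ 359.5 K.

T = 359.5 K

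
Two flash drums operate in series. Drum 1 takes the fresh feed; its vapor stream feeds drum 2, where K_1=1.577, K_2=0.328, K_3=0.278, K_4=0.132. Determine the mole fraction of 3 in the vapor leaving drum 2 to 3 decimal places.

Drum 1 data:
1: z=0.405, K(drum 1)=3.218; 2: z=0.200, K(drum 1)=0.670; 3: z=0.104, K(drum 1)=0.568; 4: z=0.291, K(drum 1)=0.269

Drum 1:
Let ψ₁ = V/F and solve Σ zᵢ(Kᵢ−1)/(1+ψ₁(Kᵢ−1)) = 0.
g(0) = ΣzᵢKᵢ − 1 = 0.575 and g(1) = 1 − Σzᵢ/Kᵢ = -0.689, so a root lies in (0, 1).
Iterate (Newton) starting at ψ₁ = 0.5:
  ψ₁ = 0.500: g = -0.0457, g' = -0.897 → ψ₁ = 0.449
Converged at ψ₁ = 0.449.
Drum-1 compositions:
  1: x = 0.203, y = 0.653
  2: x = 0.235, y = 0.157
  3: x = 0.129, y = 0.073
  4: x = 0.433, y = 0.117
Drum-2 feed = drum-1 vapor: z₂ = (0.6528, 0.1573, 0.0733, 0.1166).
Drum 2:
Newton iteration, ψ₂⁰ = 0.5:
  ψ₂ = 0.500: g = -0.1284, g' = -0.660 → ψ₂ = 0.305
  ψ₂ = 0.305: g = -0.0183, g' = -0.495 → ψ₂ = 0.268
Converged at ψ₂ = 0.268.
  1: x = 0.565, y = 0.892
  2: x = 0.192, y = 0.063
  3: x = 0.091, y = 0.025
  4: x = 0.152, y = 0.020

y_3 (drum 2) = 0.025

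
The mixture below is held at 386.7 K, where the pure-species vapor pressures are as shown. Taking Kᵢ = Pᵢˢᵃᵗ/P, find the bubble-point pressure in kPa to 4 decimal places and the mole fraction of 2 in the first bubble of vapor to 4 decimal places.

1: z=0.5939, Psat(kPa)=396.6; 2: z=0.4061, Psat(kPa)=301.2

At the bubble point ψ → 0, so ΣzᵢKᵢ = 1 with Kᵢ = Pᵢˢᵃᵗ/P ⇒ P = ΣzᵢPᵢˢᵃᵗ.
P = 0.5939·396.6 + 0.4061·301.2 = 357.8581 kPa
yᵢ = zᵢPᵢˢᵃᵗ/P ⇒ y_2 = 0.4061·301.2/357.8581 = 0.3418

Pbub = 357.8581 kPa, y_2 = 0.3418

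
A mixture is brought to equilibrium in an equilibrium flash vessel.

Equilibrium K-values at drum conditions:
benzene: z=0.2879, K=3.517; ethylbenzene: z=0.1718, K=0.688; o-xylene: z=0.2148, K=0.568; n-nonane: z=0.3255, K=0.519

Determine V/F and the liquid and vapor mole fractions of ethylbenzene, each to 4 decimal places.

Material balance + equilibrium reduce to Σ zᵢ(Kᵢ−1)/(1+V/F(Kᵢ−1)) = 0.
Feasibility: ΣzᵢKᵢ = 1.4217, Σzᵢ/Kᵢ = 1.3369 — both > 1, two phases present.
Newton iteration, V/F⁰ = 0.55:
  V/F = 0.5500: g = -0.09538, g' = -0.5534 → V/F = 0.3776
  V/F = 0.3776: g = 0.00855, g' = -0.6706 → V/F = 0.3904
  V/F = 0.3904: g = 0.00008, g' = -0.6579 → V/F = 0.3905
Converged at V/F = 0.3905.
Compositions from xᵢ = zᵢ/(1+V/F(Kᵢ−1)), yᵢ = Kᵢxᵢ:
  benzene: x = 0.1452, y = 0.5106
  ethylbenzene: x = 0.1956, y = 0.1346
  o-xylene: x = 0.2584, y = 0.1468
  n-nonane: x = 0.4008, y = 0.2080

V/F = 0.3905, x_ethylbenzene = 0.1956, y_ethylbenzene = 0.1346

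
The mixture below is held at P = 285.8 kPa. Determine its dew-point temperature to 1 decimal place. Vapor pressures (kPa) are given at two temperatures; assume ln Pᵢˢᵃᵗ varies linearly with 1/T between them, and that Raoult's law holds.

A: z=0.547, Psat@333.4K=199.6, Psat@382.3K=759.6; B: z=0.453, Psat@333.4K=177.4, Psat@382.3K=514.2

T = 348.8 K

Dew-point temperature: Σzᵢ·P/Pᵢˢᵃᵗ(T) = 1. Interpolate ln Pᵢˢᵃᵗ = aᵢ + bᵢ/T.
  T = 333.4 K: ΣzᵢP/Pᵢˢᵃᵗ = 1.5130
  T = 382.3 K: ΣzᵢP/Pᵢˢᵃᵗ = 0.4576
  T = 357.9 K: ΣzᵢP/Pᵢˢᵃᵗ = 0.7960
  T = 345.6 K: ΣzᵢP/Pᵢˢᵃᵗ = 1.0857
  T = 351.8 K: ΣzᵢP/Pᵢˢᵃᵗ = 0.9258
  T = 348.7 K: ΣzᵢP/Pᵢˢᵃᵗ = 1.0018
  T = 350.2 K: ΣzᵢP/Pᵢˢᵃᵗ = 0.9641
Interpolating between 348.7 K and 350.2 K gives T ≈ 348.8 K.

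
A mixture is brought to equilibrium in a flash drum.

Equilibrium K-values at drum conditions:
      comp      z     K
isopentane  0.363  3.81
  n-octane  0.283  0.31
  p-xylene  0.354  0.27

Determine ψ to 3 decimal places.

ψ = 0.283

Material balance + equilibrium reduce to Σ zᵢ(Kᵢ−1)/(1+ψ(Kᵢ−1)) = 0.
Check two-phase: ΣzᵢKᵢ = 1.566 > 1 and Σzᵢ/Kᵢ = 2.319 > 1, so g(0) = 0.566 > 0 and g(1) = -1.319 < 0.
Iterate (Newton) starting at ψ = 0.37:
  ψ = 0.370: g = -0.1162, g' = -1.286 → ψ = 0.280
  ψ = 0.280: g = 0.0045, g' = -1.403 → ψ = 0.283
Converged at ψ = 0.283.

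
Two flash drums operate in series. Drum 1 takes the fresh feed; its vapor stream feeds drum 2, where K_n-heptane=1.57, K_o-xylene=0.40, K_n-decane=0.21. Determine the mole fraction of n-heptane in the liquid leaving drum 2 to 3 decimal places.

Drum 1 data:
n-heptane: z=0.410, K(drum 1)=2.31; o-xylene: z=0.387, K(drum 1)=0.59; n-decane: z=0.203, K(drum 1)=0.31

Drum 1:
Rachford–Rice: g(ψ₁) = Σ zᵢ(Kᵢ−1)/(1+ψ₁(Kᵢ−1)) = 0.
Feasibility: ΣzᵢKᵢ = 1.238, Σzᵢ/Kᵢ = 1.488 — both > 1, two phases present.
Newton–Raphson from ψ₁ = 0.5:
  ψ₁ = 0.500: g = -0.0889, g' = -0.585 → ψ₁ = 0.348
  ψ₁ = 0.348: g = -0.0005, g' = -0.588 → ψ₁ = 0.347
Converged at ψ₁ = 0.347.
Drum-1 compositions:
  n-heptane: x = 0.282, y = 0.651
  o-xylene: x = 0.451, y = 0.266
  n-decane: x = 0.267, y = 0.083
Drum-2 feed = drum-1 vapor: z₂ = (0.6510, 0.2662, 0.0828).
Drum 2:
Rachford–Rice: g(ψ₂) = Σ zᵢ(Kᵢ−1)/(1+ψ₂(Kᵢ−1)) = 0.
Check two-phase: ΣzᵢKᵢ = 1.146 > 1 and Σzᵢ/Kᵢ = 1.474 > 1, so g(0) = 0.146 > 0 and g(1) = -0.474 < 0.
Newton iteration, ψ₂⁰ = 0.5:
  ψ₂ = 0.500: g = -0.0475, g' = -0.465 → ψ₂ = 0.398
  ψ₂ = 0.398: g = -0.0027, g' = -0.416 → ψ₂ = 0.391
Converged at ψ₂ = 0.391.
  n-heptane: x = 0.532, y = 0.836
  o-xylene: x = 0.348, y = 0.139
  n-decane: x = 0.120, y = 0.025

x_n-heptane (drum 2) = 0.532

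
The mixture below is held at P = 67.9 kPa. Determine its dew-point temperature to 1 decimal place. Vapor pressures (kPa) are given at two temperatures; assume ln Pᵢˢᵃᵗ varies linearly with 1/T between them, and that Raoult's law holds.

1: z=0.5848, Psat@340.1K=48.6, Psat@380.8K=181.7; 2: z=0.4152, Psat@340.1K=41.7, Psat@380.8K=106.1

Dew-point temperature: Σzᵢ·P/Pᵢˢᵃᵗ(T) = 1. Interpolate ln Pᵢˢᵃᵗ = aᵢ + bᵢ/T.
  T = 340.1 K: ΣzᵢP/Pᵢˢᵃᵗ = 1.4931
  T = 380.8 K: ΣzᵢP/Pᵢˢᵃᵗ = 0.4842
  T = 360.5 K: ΣzᵢP/Pᵢˢᵃᵗ = 0.8188
  T = 350.3 K: ΣzᵢP/Pᵢˢᵃᵗ = 1.0946
  T = 355.4 K: ΣzᵢP/Pᵢˢᵃᵗ = 0.9445
  T = 352.9 K: ΣzᵢP/Pᵢˢᵃᵗ = 1.0147
Interpolating between 352.9 K and 355.4 K gives T ≈ 353.4 K.

T = 353.4 K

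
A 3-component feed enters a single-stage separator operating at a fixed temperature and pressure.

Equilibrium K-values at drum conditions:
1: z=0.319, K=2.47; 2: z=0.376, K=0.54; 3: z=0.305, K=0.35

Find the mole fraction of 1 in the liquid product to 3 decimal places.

Material balance + equilibrium reduce to Σ zᵢ(Kᵢ−1)/(1+ψ(Kᵢ−1)) = 0.
g(0) = ΣzᵢKᵢ − 1 = 0.098 and g(1) = 1 − Σzᵢ/Kᵢ = -0.697, so a root lies in (0, 1).
Iterate (Newton) starting at ψ = 0.5:
  ψ = 0.500: g = -0.2481, g' = -0.646 → ψ = 0.116
  ψ = 0.116: g = 0.0035, g' = -0.743 → ψ = 0.121
Converged at ψ = 0.121.
Compositions from xᵢ = zᵢ/(1+ψ(Kᵢ−1)), yᵢ = Kᵢxᵢ:
  1: x = 0.271, y = 0.669
  2: x = 0.398, y = 0.215
  3: x = 0.331, y = 0.116

x_1 = 0.271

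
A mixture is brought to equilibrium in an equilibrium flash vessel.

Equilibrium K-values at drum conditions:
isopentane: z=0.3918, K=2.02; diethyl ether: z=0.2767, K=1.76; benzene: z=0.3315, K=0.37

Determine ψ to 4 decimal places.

ψ = 0.6949

Iterate (Newton) starting at ψ = 0.5:
  ψ = 0.5000: g = 0.11216, g' = -0.5431 → ψ = 0.7065
  ψ = 0.7065: g = -0.00729, g' = -0.6327 → ψ = 0.6950
  ψ = 0.6950: g = -0.00005, g' = -0.6244 → ψ = 0.6949
Converged at ψ = 0.6949.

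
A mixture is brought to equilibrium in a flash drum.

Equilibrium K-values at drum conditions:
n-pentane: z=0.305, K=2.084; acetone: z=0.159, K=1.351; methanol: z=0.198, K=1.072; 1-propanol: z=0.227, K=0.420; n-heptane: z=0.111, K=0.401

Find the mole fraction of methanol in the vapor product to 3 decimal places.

y_methanol = 0.205

Rachford–Rice: g(ψ) = Σ zᵢ(Kᵢ−1)/(1+ψ(Kᵢ−1)) = 0.
g(0) = ΣzᵢKᵢ − 1 = 0.203 and g(1) = 1 − Σzᵢ/Kᵢ = -0.266, so a root lies in (0, 1).
Iterate (Newton) starting at ψ = 0.63:
  ψ = 0.630: g = -0.0585, g' = -0.433 → ψ = 0.495
  ψ = 0.495: g = -0.0027, g' = -0.398 → ψ = 0.488
Converged at ψ = 0.488.
Compositions from xᵢ = zᵢ/(1+ψ(Kᵢ−1)), yᵢ = Kᵢxᵢ:
  n-pentane: x = 0.199, y = 0.416
  acetone: x = 0.136, y = 0.183
  methanol: x = 0.191, y = 0.205
  1-propanol: x = 0.317, y = 0.133
  n-heptane: x = 0.157, y = 0.063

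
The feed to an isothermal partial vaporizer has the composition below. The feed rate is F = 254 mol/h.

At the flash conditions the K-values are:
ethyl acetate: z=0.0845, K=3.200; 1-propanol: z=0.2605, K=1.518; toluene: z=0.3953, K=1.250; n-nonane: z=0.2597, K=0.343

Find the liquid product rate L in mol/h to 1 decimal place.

L = 109.0 mol/h

Iterate (Newton) starting at ψ = 0.42:
  ψ = 0.4200: g = 0.06124, g' = -0.3917 → ψ = 0.5763
  ψ = 0.5763: g = -0.00234, g' = -0.4302 → ψ = 0.5709
Converged at ψ = 0.5709.
Then V = ψ·F = 0.5709·254 = 145.0 mol/h and L = F − V = 109.0 mol/h.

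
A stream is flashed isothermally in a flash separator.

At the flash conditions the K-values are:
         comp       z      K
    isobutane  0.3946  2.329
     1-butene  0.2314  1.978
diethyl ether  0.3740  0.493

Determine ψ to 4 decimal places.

Material balance + equilibrium reduce to Σ zᵢ(Kᵢ−1)/(1+ψ(Kᵢ−1)) = 0.
Feasibility: ΣzᵢKᵢ = 1.5611, Σzᵢ/Kᵢ = 1.0450 — both > 1, two phases present.
Iterate (Newton) starting at ψ = 0.66:
  ψ = 0.6600: g = 0.13193, g' = -0.4967 → ψ = 0.9256
  ψ = 0.9256: g = -0.00336, g' = -0.5424 → ψ = 0.9194
Converged at ψ = 0.9194.

ψ = 0.9194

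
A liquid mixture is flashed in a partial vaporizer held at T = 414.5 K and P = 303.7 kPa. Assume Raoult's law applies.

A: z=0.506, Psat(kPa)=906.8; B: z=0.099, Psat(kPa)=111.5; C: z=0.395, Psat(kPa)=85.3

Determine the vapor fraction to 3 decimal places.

Raoult's law: Kᵢ = Pᵢˢᵃᵗ/P = Pᵢˢᵃᵗ/303.7.
  K_A = 906.8/303.7 = 2.98584, K_B = 111.5/303.7 = 0.36714, K_C = 85.3/303.7 = 0.28087
Newton iteration, ψ⁰ = 0.43:
  ψ = 0.430: g = 0.0447, g' = -1.084 → ψ = 0.471
Converged at ψ = 0.471.

ψ = 0.471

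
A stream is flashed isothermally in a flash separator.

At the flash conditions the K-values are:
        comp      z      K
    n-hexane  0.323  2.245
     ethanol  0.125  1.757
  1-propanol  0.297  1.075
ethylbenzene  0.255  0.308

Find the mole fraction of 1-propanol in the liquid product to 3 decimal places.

Let ψ = V/F and solve Σ zᵢ(Kᵢ−1)/(1+ψ(Kᵢ−1)) = 0.
g(0) = ΣzᵢKᵢ − 1 = 0.343 and g(1) = 1 − Σzᵢ/Kᵢ = -0.319, so a root lies in (0, 1).
Iterate (Newton) starting at ψ = 0.5:
  ψ = 0.500: g = 0.0681, g' = -0.515 → ψ = 0.632
  ψ = 0.632: g = -0.0035, g' = -0.577 → ψ = 0.626
Converged at ψ = 0.626.
Compositions from xᵢ = zᵢ/(1+ψ(Kᵢ−1)), yᵢ = Kᵢxᵢ:
  n-hexane: x = 0.181, y = 0.407
  ethanol: x = 0.085, y = 0.149
  1-propanol: x = 0.284, y = 0.305
  ethylbenzene: x = 0.450, y = 0.139

x_1-propanol = 0.284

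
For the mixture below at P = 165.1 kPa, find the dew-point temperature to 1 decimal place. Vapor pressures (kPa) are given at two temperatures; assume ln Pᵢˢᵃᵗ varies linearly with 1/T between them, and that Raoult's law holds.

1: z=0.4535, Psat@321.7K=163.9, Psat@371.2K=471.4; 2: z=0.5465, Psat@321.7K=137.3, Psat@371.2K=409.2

T = 326.1 K

Dew-point temperature: Σzᵢ·P/Pᵢˢᵃᵗ(T) = 1. Interpolate ln Pᵢˢᵃᵗ = aᵢ + bᵢ/T.
  T = 321.7 K: ΣzᵢP/Pᵢˢᵃᵗ = 1.1140
  T = 371.2 K: ΣzᵢP/Pᵢˢᵃᵗ = 0.3793
  T = 346.4 K: ΣzᵢP/Pᵢˢᵃᵗ = 0.6262
  T = 334.0 K: ΣzᵢP/Pᵢˢᵃᵗ = 0.8273
  T = 327.9 K: ΣzᵢP/Pᵢˢᵃᵗ = 0.9562
  T = 324.8 K: ΣzᵢP/Pᵢˢᵃᵗ = 1.0313
  T = 326.4 K: ΣzᵢP/Pᵢˢᵃᵗ = 0.9916
Interpolating between 324.8 K and 326.4 K gives T ≈ 326.1 K.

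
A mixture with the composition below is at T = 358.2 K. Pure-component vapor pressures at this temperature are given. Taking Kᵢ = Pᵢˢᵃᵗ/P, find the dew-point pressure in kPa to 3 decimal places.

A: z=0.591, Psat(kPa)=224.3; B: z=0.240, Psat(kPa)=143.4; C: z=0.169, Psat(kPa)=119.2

At the dew point ψ → 1, so Σzᵢ/Kᵢ = 1 with Kᵢ = Pᵢˢᵃᵗ/P ⇒ 1/P = Σzᵢ/Pᵢˢᵃᵗ.
1/P = 0.591/224.3 + 0.240/143.4 + 0.169/119.2 = 0.005726 ⇒ P = 174.633 kPa

Pdew = 174.633 kPa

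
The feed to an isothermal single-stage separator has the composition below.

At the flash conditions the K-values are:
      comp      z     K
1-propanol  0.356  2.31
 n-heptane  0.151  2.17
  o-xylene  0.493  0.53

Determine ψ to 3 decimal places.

Material balance + equilibrium reduce to Σ zᵢ(Kᵢ−1)/(1+ψ(Kᵢ−1)) = 0.
Check two-phase: ΣzᵢKᵢ = 1.411 > 1 and Σzᵢ/Kᵢ = 1.154 > 1, so g(0) = 0.411 > 0 and g(1) = -0.154 < 0.
Newton–Raphson from ψ = 0.38:
  ψ = 0.380: g = 0.1516, g' = -0.533 → ψ = 0.664
  ψ = 0.664: g = 0.0118, g' = -0.470 → ψ = 0.690
Converged at ψ = 0.690.

ψ = 0.690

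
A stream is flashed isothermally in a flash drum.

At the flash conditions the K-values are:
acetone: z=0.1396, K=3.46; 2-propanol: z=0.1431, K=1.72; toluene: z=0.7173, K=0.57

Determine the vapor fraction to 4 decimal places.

ψ = 0.1719

Iterate (Newton) starting at ψ = 0.5:
  ψ = 0.5000: g = -0.16316, g' = -0.4252 → ψ = 0.1163
  ψ = 0.1163: g = 0.03742, g' = -0.7209 → ψ = 0.1682
  ψ = 0.1682: g = 0.00232, g' = -0.6358 → ψ = 0.1719
Converged at ψ = 0.1719.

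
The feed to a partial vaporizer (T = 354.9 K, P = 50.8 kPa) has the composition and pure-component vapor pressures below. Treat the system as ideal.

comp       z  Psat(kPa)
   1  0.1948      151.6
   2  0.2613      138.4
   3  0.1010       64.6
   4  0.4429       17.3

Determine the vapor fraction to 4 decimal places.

ψ = 0.5286

Raoult's law: Kᵢ = Pᵢˢᵃᵗ/P = Pᵢˢᵃᵗ/50.8.
  K_1 = 151.6/50.8 = 2.984252, K_2 = 138.4/50.8 = 2.724409, K_3 = 64.6/50.8 = 1.271654, K_4 = 17.3/50.8 = 0.340551
Newton–Raphson from ψ = 0.33:
  ψ = 0.3300: g = 0.17262, g' = -0.9166 → ψ = 0.5183
  ψ = 0.5183: g = 0.00878, g' = -0.8534 → ψ = 0.5286
Converged at ψ = 0.5286.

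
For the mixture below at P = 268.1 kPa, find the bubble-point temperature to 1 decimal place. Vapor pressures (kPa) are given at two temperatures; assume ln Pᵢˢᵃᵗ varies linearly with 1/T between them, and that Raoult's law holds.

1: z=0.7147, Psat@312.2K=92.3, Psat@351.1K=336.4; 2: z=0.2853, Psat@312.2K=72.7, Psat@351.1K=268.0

T = 345.5 K

Bubble-point temperature: ΣzᵢPᵢˢᵃᵗ(T) = P. Interpolate ln Pᵢˢᵃᵗ = aᵢ + bᵢ/T.
  T = 312.2 K: ΣzᵢPᵢˢᵃᵗ = 86.71 kPa
  T = 351.1 K: ΣzᵢPᵢˢᵃᵗ = 316.89 kPa
  T = 331.6 K: ΣzᵢPᵢˢᵃᵗ = 171.89 kPa
  T = 341.4 K: ΣzᵢPᵢˢᵃᵗ = 235.81 kPa
  T = 346.2 K: ΣzᵢPᵢˢᵃᵗ = 273.51 kPa
  T = 343.8 K: ΣzᵢPᵢˢᵃᵗ = 254.09 kPa
Interpolating between 343.8 K and 346.2 K gives T ≈ 345.5 K.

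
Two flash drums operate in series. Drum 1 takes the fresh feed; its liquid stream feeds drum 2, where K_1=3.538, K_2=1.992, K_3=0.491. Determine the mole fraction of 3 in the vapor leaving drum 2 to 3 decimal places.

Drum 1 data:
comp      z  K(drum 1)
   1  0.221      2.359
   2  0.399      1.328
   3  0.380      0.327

Drum 1:
Iterate (Newton) starting at ψ₁ = 0.5:
  ψ₁ = 0.500: g = -0.0942, g' = -0.567 → ψ₁ = 0.334
  ψ₁ = 0.334: g = -0.0054, g' = -0.514 → ψ₁ = 0.324
Converged at ψ₁ = 0.324.
Drum-1 compositions:
  1: x = 0.154, y = 0.362
  2: x = 0.361, y = 0.479
  3: x = 0.486, y = 0.159
Drum-2 feed = drum-1 liquid: z₂ = (0.1535, 0.3607, 0.4858).
Drum 2:
Rachford–Rice: g(ψ₂) = Σ zᵢ(Kᵢ−1)/(1+ψ₂(Kᵢ−1)) = 0.
g(0) = ΣzᵢKᵢ − 1 = 0.500 and g(1) = 1 − Σzᵢ/Kᵢ = -0.214, so a root lies in (0, 1).
Newton–Raphson from ψ₂ = 0.5:
  ψ₂ = 0.500: g = 0.0792, g' = -0.577 → ψ₂ = 0.637
  ψ₂ = 0.637: g = 0.0021, g' = -0.553 → ψ₂ = 0.641
Converged at ψ₂ = 0.641.
  1: x = 0.058, y = 0.207
  2: x = 0.220, y = 0.439
  3: x = 0.721, y = 0.354

y_3 (drum 2) = 0.354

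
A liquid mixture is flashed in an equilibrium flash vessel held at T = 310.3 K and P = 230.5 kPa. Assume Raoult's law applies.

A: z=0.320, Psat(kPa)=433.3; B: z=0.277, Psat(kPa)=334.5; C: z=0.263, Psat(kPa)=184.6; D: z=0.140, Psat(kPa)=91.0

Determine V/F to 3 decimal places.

V/F = 0.889

Raoult's law: Kᵢ = Pᵢˢᵃᵗ/P = Pᵢˢᵃᵗ/230.5.
  K_A = 433.3/230.5 = 1.87983, K_B = 334.5/230.5 = 1.45119, K_C = 184.6/230.5 = 0.80087, K_D = 91.0/230.5 = 0.39479
Material balance + equilibrium reduce to Σ zᵢ(Kᵢ−1)/(1+V/F(Kᵢ−1)) = 0.
Feasibility: ΣzᵢKᵢ = 1.269, Σzᵢ/Kᵢ = 1.044 — both > 1, two phases present.
Iterate (Newton) starting at V/F = 0.65:
  V/F = 0.650: g = 0.0759, g' = -0.287 → V/F = 0.914
  V/F = 0.914: g = -0.0093, g' = -0.377 → V/F = 0.890
  V/F = 0.890: g = -0.0002, g' = -0.363 → V/F = 0.889
Converged at V/F = 0.889.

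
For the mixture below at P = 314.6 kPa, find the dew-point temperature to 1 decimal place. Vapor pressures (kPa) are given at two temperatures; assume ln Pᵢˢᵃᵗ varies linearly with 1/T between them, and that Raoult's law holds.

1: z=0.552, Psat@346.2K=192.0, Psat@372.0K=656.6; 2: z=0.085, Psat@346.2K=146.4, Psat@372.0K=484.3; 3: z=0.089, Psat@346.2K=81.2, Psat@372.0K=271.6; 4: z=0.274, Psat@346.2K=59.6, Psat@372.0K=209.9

T = 368.0 K

Dew-point temperature: Σzᵢ·P/Pᵢˢᵃᵗ(T) = 1. Interpolate ln Pᵢˢᵃᵗ = aᵢ + bᵢ/T.
  T = 346.2 K: ΣzᵢP/Pᵢˢᵃᵗ = 2.8783
  T = 372.0 K: ΣzᵢP/Pᵢˢᵃᵗ = 0.8335
  T = 359.1 K: ΣzᵢP/Pᵢˢᵃᵗ = 1.5147
  T = 365.6 K: ΣzᵢP/Pᵢˢᵃᵗ = 1.1151
  T = 368.8 K: ΣzᵢP/Pᵢˢᵃᵗ = 0.9628
  T = 367.2 K: ΣzᵢP/Pᵢˢᵃᵗ = 1.0358
Interpolating between 367.2 K and 368.8 K gives T ≈ 368.0 K.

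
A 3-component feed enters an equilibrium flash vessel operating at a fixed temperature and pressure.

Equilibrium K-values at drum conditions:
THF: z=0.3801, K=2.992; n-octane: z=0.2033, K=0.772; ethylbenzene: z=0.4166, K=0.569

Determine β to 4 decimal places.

Iterate (Newton) starting at β = 0.5:
  β = 0.5000: g = 0.09814, g' = -0.5178 → β = 0.6895
  β = 0.6895: g = 0.00851, g' = -0.4393 → β = 0.7089
  β = 0.7089: g = 0.00004, g' = -0.4347 → β = 0.7090
Converged at β = 0.7090.

β = 0.7090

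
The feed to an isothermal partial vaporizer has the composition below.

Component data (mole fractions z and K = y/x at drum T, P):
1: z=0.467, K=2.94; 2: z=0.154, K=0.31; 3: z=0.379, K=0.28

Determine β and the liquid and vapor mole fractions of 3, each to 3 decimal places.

β = 0.382, x_3 = 0.523, y_3 = 0.146

Let β = V/F and solve Σ zᵢ(Kᵢ−1)/(1+β(Kᵢ−1)) = 0.
Check two-phase: ΣzᵢKᵢ = 1.527 > 1 and Σzᵢ/Kᵢ = 2.009 > 1, so g(0) = 0.527 > 0 and g(1) = -1.009 < 0.
Newton–Raphson from β = 0.5:
  β = 0.500: g = -0.1287, g' = -1.103 → β = 0.383
  β = 0.383: g = -0.0018, g' = -1.088 → β = 0.382
Converged at β = 0.382.
Compositions from xᵢ = zᵢ/(1+β(Kᵢ−1)), yᵢ = Kᵢxᵢ:
  1: x = 0.268, y = 0.789
  2: x = 0.209, y = 0.065
  3: x = 0.523, y = 0.146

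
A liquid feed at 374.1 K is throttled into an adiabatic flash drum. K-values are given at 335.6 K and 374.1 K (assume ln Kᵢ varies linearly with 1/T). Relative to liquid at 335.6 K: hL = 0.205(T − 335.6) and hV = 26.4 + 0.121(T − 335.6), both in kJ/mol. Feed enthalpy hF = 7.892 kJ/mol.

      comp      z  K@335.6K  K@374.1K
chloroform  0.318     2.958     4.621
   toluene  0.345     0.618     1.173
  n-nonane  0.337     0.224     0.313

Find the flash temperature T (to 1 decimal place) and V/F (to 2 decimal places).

T = 341.1 K, V/F = 0.26

Adiabatic flash: solve Rachford–Rice at each trial T, then check hF = ψ·hV(T) + (1−ψ)·hL(T).
  T = 335.6 K: K = (2.958, 0.618, 0.224), RR gives ψ = 0.195, H_out = 5.150 kJ/mol
  T = 374.1 K: K = (4.621, 1.173, 0.313), RR gives ψ = 0.626, H_out = 22.398 kJ/mol
  T = 354.9 K: K = (3.744, 0.867, 0.267), RR gives ψ = 0.420, H_out = 14.368 kJ/mol
  T = 345.2 K: K = (3.337, 0.735, 0.245), RR gives ψ = 0.309, H_out = 9.880 kJ/mol
  T = 340.4 K: K = (3.144, 0.675, 0.235), RR gives ψ = 0.253, H_out = 7.558 kJ/mol
  T = 342.8 K: K = (3.240, 0.704, 0.240), RR gives ψ = 0.281, H_out = 8.728 kJ/mol
Linear interpolation between T = 340.4 (H_out = 7.558) and T = 342.8 (H_out = 8.728) on hF = 7.892 gives T ≈ 341.1 K, at which ψ = 0.26.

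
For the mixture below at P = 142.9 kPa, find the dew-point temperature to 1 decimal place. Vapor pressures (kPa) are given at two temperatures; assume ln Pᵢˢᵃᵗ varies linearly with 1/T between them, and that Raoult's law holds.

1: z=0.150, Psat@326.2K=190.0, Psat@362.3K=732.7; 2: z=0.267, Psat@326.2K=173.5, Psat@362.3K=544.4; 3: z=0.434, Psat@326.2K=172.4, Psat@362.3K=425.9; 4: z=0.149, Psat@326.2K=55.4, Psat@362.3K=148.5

T = 328.6 K

Dew-point temperature: Σzᵢ·P/Pᵢˢᵃᵗ(T) = 1. Interpolate ln Pᵢˢᵃᵗ = aᵢ + bᵢ/T.
  T = 326.2 K: ΣzᵢP/Pᵢˢᵃᵗ = 1.0768
  T = 362.3 K: ΣzᵢP/Pᵢˢᵃᵗ = 0.3883
  T = 344.2 K: ΣzᵢP/Pᵢˢᵃᵗ = 0.6291
  T = 335.2 K: ΣzᵢP/Pᵢˢᵃᵗ = 0.8166
  T = 330.7 K: ΣzᵢP/Pᵢˢᵃᵗ = 0.9358
  T = 328.4 K: ΣzᵢP/Pᵢˢᵃᵗ = 1.0049
Interpolating between 328.4 K and 330.7 K gives T ≈ 328.6 K.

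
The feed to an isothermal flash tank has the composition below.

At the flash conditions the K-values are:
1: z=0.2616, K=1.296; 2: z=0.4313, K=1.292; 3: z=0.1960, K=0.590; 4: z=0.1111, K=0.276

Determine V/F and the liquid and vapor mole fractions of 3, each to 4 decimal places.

Material balance + equilibrium reduce to Σ zᵢ(Kᵢ−1)/(1+V/F(Kᵢ−1)) = 0.
g(0) = ΣzᵢKᵢ − 1 = 0.0426 and g(1) = 1 − Σzᵢ/Kᵢ = -0.2704, so a root lies in (0, 1).
Newton–Raphson from V/F = 0.45:
  V/F = 0.4500: g = -0.03820, g' = -0.2242 → V/F = 0.2796
  V/F = 0.2796: g = -0.00367, g' = -0.1846 → V/F = 0.2597
  V/F = 0.2597: g = -0.00003, g' = -0.1811 → V/F = 0.2595
Converged at V/F = 0.2595.
Compositions from xᵢ = zᵢ/(1+V/F(Kᵢ−1)), yᵢ = Kᵢxᵢ:
  1: x = 0.2429, y = 0.3148
  2: x = 0.4009, y = 0.5180
  3: x = 0.2193, y = 0.1294
  4: x = 0.1368, y = 0.0378

V/F = 0.2595, x_3 = 0.2193, y_3 = 0.1294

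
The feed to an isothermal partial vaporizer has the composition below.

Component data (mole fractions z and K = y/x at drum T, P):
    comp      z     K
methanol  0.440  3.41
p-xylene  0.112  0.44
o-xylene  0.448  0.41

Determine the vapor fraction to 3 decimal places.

ψ = 0.521

Newton–Raphson from ψ = 0.7:
  ψ = 0.700: g = -0.1588, g' = -0.902 → ψ = 0.524
  ψ = 0.524: g = -0.0026, g' = -0.896 → ψ = 0.521
Converged at ψ = 0.521.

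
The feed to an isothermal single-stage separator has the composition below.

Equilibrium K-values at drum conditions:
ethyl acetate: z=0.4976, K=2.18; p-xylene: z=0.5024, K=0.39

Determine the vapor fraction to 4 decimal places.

ψ = 0.3900

Binary case is linear: z₁(K₁−1)(1+ψ(K₂−1)) + z₂(K₂−1)(1+ψ(K₁−1)) = 0
⇒ ψ = [z₁(K₁−1)+z₂(K₂−1)] / [−(K₁−1)(K₂−1)] = 0.28070/0.71980 = 0.3900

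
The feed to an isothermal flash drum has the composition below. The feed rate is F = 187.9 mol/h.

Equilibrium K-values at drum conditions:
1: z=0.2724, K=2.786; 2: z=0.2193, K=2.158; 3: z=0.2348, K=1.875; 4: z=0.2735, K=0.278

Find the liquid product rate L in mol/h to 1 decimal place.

Newton iteration, β⁰ = 0.65:
  β = 0.6500: g = 0.12891, g' = -0.8611 → β = 0.7997
  β = 0.7997: g = -0.01418, g' = -1.0871 → β = 0.7867
  β = 0.7867: g = -0.00019, g' = -1.0577 → β = 0.7865
Converged at β = 0.7865.
Then V = β·F = 0.7865·187.9 = 147.8 mol/h and L = F − V = 40.1 mol/h.

L = 40.1 mol/h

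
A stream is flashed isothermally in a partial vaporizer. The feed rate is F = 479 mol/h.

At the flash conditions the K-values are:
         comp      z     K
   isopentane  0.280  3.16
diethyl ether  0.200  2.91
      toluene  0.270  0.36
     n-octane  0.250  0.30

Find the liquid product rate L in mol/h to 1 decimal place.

Material balance + equilibrium reduce to Σ zᵢ(Kᵢ−1)/(1+ψ(Kᵢ−1)) = 0.
Feasibility: ΣzᵢKᵢ = 1.639, Σzᵢ/Kᵢ = 1.741 — both > 1, two phases present.
Iterate (Newton) starting at ψ = 0.33:
  ψ = 0.330: g = 0.1408, g' = -1.105 → ψ = 0.457
  ψ = 0.457: g = 0.0063, g' = -1.025 → ψ = 0.464
Converged at ψ = 0.464.
Then V = ψ·F = 0.4636·479 = 222.1 mol/h and L = F − V = 256.9 mol/h.

L = 256.9 mol/h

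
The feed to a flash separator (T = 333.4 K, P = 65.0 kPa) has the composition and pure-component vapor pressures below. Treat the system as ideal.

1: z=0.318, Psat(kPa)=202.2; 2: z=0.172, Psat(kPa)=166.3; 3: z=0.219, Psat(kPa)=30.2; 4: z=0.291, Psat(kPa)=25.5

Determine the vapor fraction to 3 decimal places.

Raoult's law: Kᵢ = Pᵢˢᵃᵗ/P = Pᵢˢᵃᵗ/65.0.
  K_1 = 202.2/65.0 = 3.11077, K_2 = 166.3/65.0 = 2.55846, K_3 = 30.2/65.0 = 0.46462, K_4 = 25.5/65.0 = 0.39231
Let ψ = V/F and solve Σ zᵢ(Kᵢ−1)/(1+ψ(Kᵢ−1)) = 0.
Feasibility: ΣzᵢKᵢ = 1.645, Σzᵢ/Kᵢ = 1.383 — both > 1, two phases present.
Iterate (Newton) starting at ψ = 0.56:
  ψ = 0.560: g = 0.0152, g' = -0.792 → ψ = 0.579
Converged at ψ = 0.579.

ψ = 0.579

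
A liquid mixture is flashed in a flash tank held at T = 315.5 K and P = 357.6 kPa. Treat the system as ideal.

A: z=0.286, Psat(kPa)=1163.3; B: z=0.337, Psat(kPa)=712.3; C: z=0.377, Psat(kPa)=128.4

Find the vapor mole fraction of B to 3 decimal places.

y_B = 0.394

Raoult's law: Kᵢ = Pᵢˢᵃᵗ/P = Pᵢˢᵃᵗ/357.6.
  K_A = 1163.3/357.6 = 3.25308, K_B = 712.3/357.6 = 1.99189, K_C = 128.4/357.6 = 0.35906
Let ψ = V/F and solve Σ zᵢ(Kᵢ−1)/(1+ψ(Kᵢ−1)) = 0.
Feasibility: ΣzᵢKᵢ = 1.737, Σzᵢ/Kᵢ = 1.307 — both > 1, two phases present.
Newton–Raphson from ψ = 0.59:
  ψ = 0.590: g = 0.0989, g' = -0.800 → ψ = 0.714
  ψ = 0.714: g = -0.0025, g' = -0.853 → ψ = 0.711
Converged at ψ = 0.711.
Compositions from xᵢ = zᵢ/(1+ψ(Kᵢ−1)), yᵢ = Kᵢxᵢ:
  A: x = 0.110, y = 0.358
  B: x = 0.198, y = 0.394
  C: x = 0.692, y = 0.249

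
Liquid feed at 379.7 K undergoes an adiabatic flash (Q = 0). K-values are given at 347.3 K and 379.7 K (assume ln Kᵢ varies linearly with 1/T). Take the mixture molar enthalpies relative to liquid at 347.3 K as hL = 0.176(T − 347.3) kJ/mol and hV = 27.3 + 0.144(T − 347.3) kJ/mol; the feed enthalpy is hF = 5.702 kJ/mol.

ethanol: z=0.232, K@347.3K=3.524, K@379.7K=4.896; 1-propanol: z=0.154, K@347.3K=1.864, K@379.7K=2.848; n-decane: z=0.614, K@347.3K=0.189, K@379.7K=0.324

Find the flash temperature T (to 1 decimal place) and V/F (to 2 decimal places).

Adiabatic flash: solve Rachford–Rice at each trial T, then check hF = ψ·hV(T) + (1−ψ)·hL(T).
  T = 347.3 K: K = (3.524, 1.864, 0.189), RR gives ψ = 0.133, H_out = 3.623 kJ/mol
  T = 379.7 K: K = (4.896, 2.848, 0.324), RR gives ψ = 0.359, H_out = 15.128 kJ/mol
  T = 363.5 K: K = (4.184, 2.326, 0.250), RR gives ψ = 0.249, H_out = 9.515 kJ/mol
  T = 355.4 K: K = (3.847, 2.087, 0.218), RR gives ψ = 0.193, H_out = 6.634 kJ/mol
  T = 351.4 K: K = (3.686, 1.975, 0.203), RR gives ψ = 0.164, H_out = 5.168 kJ/mol
  T = 353.4 K: K = (3.766, 2.031, 0.211), RR gives ψ = 0.178, H_out = 5.906 kJ/mol
Linear interpolation between T = 351.4 (H_out = 5.168) and T = 353.4 (H_out = 5.906) on hF = 5.702 gives T ≈ 352.8 K, at which ψ = 0.17.

T = 352.8 K, V/F = 0.17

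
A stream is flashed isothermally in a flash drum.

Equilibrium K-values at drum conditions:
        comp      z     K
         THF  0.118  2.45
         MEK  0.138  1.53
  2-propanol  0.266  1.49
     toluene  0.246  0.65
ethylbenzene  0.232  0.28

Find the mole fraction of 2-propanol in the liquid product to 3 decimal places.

Material balance + equilibrium reduce to Σ zᵢ(Kᵢ−1)/(1+ψ(Kᵢ−1)) = 0.
Check two-phase: ΣzᵢKᵢ = 1.121 > 1 and Σzᵢ/Kᵢ = 1.524 > 1, so g(0) = 0.121 > 0 and g(1) = -0.524 < 0.
Newton iteration, ψ⁰ = 0.59:
  ψ = 0.590: g = -0.1499, g' = -0.544 → ψ = 0.315
  ψ = 0.315: g = -0.0196, g' = -0.433 → ψ = 0.269
Converged at ψ = 0.269.
Compositions from xᵢ = zᵢ/(1+ψ(Kᵢ−1)), yᵢ = Kᵢxᵢ:
  THF: x = 0.085, y = 0.208
  MEK: x = 0.121, y = 0.185
  2-propanol: x = 0.235, y = 0.350
  toluene: x = 0.272, y = 0.177
  ethylbenzene: x = 0.288, y = 0.081

x_2-propanol = 0.235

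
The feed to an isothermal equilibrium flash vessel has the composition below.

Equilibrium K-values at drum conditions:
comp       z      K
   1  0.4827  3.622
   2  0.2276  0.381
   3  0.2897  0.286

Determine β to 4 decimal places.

β = 0.5189

Newton iteration, β⁰ = 0.48:
  β = 0.4800: g = 0.04524, g' = -1.1689 → β = 0.5187
  β = 0.5187: g = 0.00026, g' = -1.1575 → β = 0.5189
Converged at β = 0.5189.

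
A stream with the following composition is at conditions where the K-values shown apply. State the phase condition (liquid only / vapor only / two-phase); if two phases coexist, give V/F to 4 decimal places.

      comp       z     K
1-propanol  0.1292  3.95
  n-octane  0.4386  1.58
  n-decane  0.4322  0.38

ΣzᵢKᵢ = 1.3676; Σzᵢ/Kᵢ = 1.4477.
Both exceed 1, so a two-phase solution exists.
Let ψ = V/F and solve Σ zᵢ(Kᵢ−1)/(1+ψ(Kᵢ−1)) = 0.
Newton iteration, ψ⁰ = 0.6:
  ψ = 0.6000: g = -0.10038, g' = -0.6490 → ψ = 0.4453
  ψ = 0.4453: g = -0.00327, g' = -0.6203 → ψ = 0.4401
Converged at ψ = 0.4401.

two-phase, V/F = 0.4401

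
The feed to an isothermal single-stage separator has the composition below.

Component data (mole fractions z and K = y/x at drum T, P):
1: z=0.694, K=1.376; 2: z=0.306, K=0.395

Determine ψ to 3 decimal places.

Rachford–Rice: g(ψ) = Σ zᵢ(Kᵢ−1)/(1+ψ(Kᵢ−1)) = 0.
Feasibility: ΣzᵢKᵢ = 1.076, Σzᵢ/Kᵢ = 1.279 — both > 1, two phases present.
Binary case is linear: z₁(K₁−1)(1+ψ(K₂−1)) + z₂(K₂−1)(1+ψ(K₁−1)) = 0
⇒ ψ = [z₁(K₁−1)+z₂(K₂−1)] / [−(K₁−1)(K₂−1)] = 0.0758/0.2275 = 0.333

ψ = 0.333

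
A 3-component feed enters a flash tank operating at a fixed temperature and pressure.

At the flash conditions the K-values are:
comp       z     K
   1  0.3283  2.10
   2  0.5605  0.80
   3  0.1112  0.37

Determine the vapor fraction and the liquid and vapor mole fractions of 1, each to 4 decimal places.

ψ = 0.5215, x_1 = 0.2086, y_1 = 0.4381

Rachford–Rice: g(ψ) = Σ zᵢ(Kᵢ−1)/(1+ψ(Kᵢ−1)) = 0.
g(0) = ΣzᵢKᵢ − 1 = 0.1790 and g(1) = 1 − Σzᵢ/Kᵢ = -0.1575, so a root lies in (0, 1).
Newton–Raphson from ψ = 0.5:
  ψ = 0.5000: g = 0.00616, g' = -0.2871 → ψ = 0.5215
Converged at ψ = 0.5215.
Compositions from xᵢ = zᵢ/(1+ψ(Kᵢ−1)), yᵢ = Kᵢxᵢ:
  1: x = 0.2086, y = 0.4381
  2: x = 0.6258, y = 0.5006
  3: x = 0.1656, y = 0.0613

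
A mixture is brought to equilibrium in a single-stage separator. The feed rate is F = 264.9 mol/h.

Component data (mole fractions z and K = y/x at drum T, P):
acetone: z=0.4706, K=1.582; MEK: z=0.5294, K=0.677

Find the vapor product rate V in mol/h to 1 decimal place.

Let β = V/F and solve Σ zᵢ(Kᵢ−1)/(1+β(Kᵢ−1)) = 0.
g(0) = ΣzᵢKᵢ − 1 = 0.1029 and g(1) = 1 − Σzᵢ/Kᵢ = -0.0795, so a root lies in (0, 1).
Newton iteration, β⁰ = 0.5:
  β = 0.5000: g = 0.00822, g' = -0.1742 → β = 0.5472
  β = 0.5472: g = 0.00003, g' = -0.1732 → β = 0.5473
Converged at β = 0.5473.
Then V = β·F = 0.5473·264.9 = 145.0 mol/h and L = F − V = 119.9 mol/h.

V = 145.0 mol/h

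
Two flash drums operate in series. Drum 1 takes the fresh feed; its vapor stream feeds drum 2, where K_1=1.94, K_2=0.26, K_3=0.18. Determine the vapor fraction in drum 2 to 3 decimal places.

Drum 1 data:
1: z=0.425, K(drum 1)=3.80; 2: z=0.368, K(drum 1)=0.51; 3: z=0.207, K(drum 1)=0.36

V/F (drum 2) = 0.411

Drum 1:
Let ψ₁ = V/F and solve Σ zᵢ(Kᵢ−1)/(1+ψ₁(Kᵢ−1)) = 0.
g(0) = ΣzᵢKᵢ − 1 = 0.877 and g(1) = 1 − Σzᵢ/Kᵢ = -0.408, so a root lies in (0, 1).
Newton–Raphson from ψ₁ = 0.5:
  ψ₁ = 0.500: g = 0.0622, g' = -0.917 → ψ₁ = 0.568
  ψ₁ = 0.568: g = 0.0015, g' = -0.876 → ψ₁ = 0.570
Converged at ψ₁ = 0.570.
Drum-1 compositions:
  1: x = 0.164, y = 0.622
  2: x = 0.510, y = 0.260
  3: x = 0.326, y = 0.117
Drum-2 feed = drum-1 vapor: z₂ = (0.6224, 0.2603, 0.1173).
Drum 2:
Iterate (Newton) starting at ψ₂ = 0.33:
  ψ₂ = 0.330: g = 0.0598, g' = -0.718 → ψ₂ = 0.413
  ψ₂ = 0.413: g = -0.0016, g' = -0.762 → ψ₂ = 0.411
Converged at ψ₂ = 0.411.
  1: x = 0.449, y = 0.871
  2: x = 0.374, y = 0.097
  3: x = 0.177, y = 0.032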